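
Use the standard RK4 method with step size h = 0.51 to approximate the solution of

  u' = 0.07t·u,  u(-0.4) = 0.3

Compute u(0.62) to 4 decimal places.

RK4: k1 = f(t_n, u_n); k2 = f(t_n + h/2, u_n + (h/2)·k1); k3 = f(t_n + h/2, u_n + (h/2)·k2); k4 = f(t_n + h, u_n + h·k3); u_{n+1} = u_n + (h/6)·(k1 + 2k2 + 2k3 + k4).
t=-0.400000, u=0.300000:
  k1 = f(-0.400000, 0.300000) = -0.008400
  k2 = f(-0.145000, 0.297858) = -0.003023
  k3 = f(-0.145000, 0.299229) = -0.003037
  k4 = f(0.110000, 0.298451) = 0.002298
  u ← 0.300000 + (0.51/6)·(k1 + 2k2 + 2k3 + k4) = 0.298451
t=0.110000, u=0.298451:
  k1 = f(0.110000, 0.298451) = 0.002298
  k2 = f(0.365000, 0.299037) = 0.007640
  k3 = f(0.365000, 0.300399) = 0.007675
  k4 = f(0.620000, 0.302365) = 0.013123
  u ← 0.298451 + (0.51/6)·(k1 + 2k2 + 2k3 + k4) = 0.302365
u(0.62) ≈ 0.3024

0.3024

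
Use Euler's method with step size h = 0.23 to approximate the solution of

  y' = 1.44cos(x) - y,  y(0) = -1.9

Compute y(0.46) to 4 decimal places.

Euler: y_{n+1} = y_n + h·f(x_n, y_n).
x=0.000000, y=-1.900000: f=3.340000 → y ← -1.900000 + 0.23·3.340000 = -1.131800
x=0.230000, y=-1.131800: f=2.533880 → y ← -1.131800 + 0.23·2.533880 = -0.549008
y(0.46) ≈ -0.5490

-0.5490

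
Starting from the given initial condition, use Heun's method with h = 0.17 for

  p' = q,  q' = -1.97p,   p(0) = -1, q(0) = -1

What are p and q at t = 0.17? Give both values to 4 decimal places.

-1.1415, -0.6366

Heun on (p,q): k1 = f(t_n, state_n); k2 = f(t_n + h, state_n + h·k1); state_{n+1} = state_n + (h/2)·(k1 + k2).
0.000000: (-1.000000, -1.000000)
  k1 = (-1.000000, 1.970000)
  predictor → (-1.170000, -0.665100)
  k2 = (-0.665100, 2.304900)
  → (-1.141533, -0.636634)
(p(0.17), q(0.17)) ≈ (-1.1415, -0.6366)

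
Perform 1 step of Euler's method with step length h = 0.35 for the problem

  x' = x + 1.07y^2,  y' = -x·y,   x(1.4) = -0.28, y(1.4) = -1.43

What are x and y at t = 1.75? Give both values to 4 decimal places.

0.3878, -1.5701

Euler on (x,y): x_{n+1} = x_n + h·x', y_{n+1} = y_n + h·y'.
1.400000: (-0.280000, -1.430000); f=(1.908043, -0.400400) → (0.387815, -1.570140)
(x(1.75), y(1.75)) ≈ (0.3878, -1.5701)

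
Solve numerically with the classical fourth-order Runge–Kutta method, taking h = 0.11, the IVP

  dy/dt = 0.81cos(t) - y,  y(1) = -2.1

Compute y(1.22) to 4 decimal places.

-1.6149

RK4: k1 = f(t_n, y_n); k2 = f(t_n + h/2, y_n + (h/2)·k1); k3 = f(t_n + h/2, y_n + (h/2)·k2); k4 = f(t_n + h, y_n + h·k3); y_{n+1} = y_n + (h/6)·(k1 + 2k2 + 2k3 + k4).
t=1.000000, y=-2.100000:
  k1 = f(1.000000, -2.100000) = 2.537645
  k2 = f(1.055000, -1.960430) = 2.359944
  k3 = f(1.055000, -1.970203) = 2.369718
  k4 = f(1.110000, -1.839331) = 2.199507
  y ← -2.100000 + (0.11/6)·(k1 + 2k2 + 2k3 + k4) = -1.839731
t=1.110000, y=-1.839731:
  k1 = f(1.110000, -1.839731) = 2.199907
  k2 = f(1.165000, -1.718736) = 2.038484
  k3 = f(1.165000, -1.727615) = 2.047363
  k4 = f(1.220000, -1.614521) = 1.892874
  y ← -1.839731 + (0.11/6)·(k1 + 2k2 + 2k3 + k4) = -1.614883
y(1.22) ≈ -1.6149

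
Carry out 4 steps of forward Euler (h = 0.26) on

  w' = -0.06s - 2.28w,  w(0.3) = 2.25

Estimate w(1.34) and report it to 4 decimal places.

0.0380

Euler: w_{n+1} = w_n + h·f(s_n, w_n).
s=0.300000, w=2.250000: f=-5.148000 → w ← 2.250000 + 0.26·(-5.148000) = 0.911520
s=0.560000, w=0.911520: f=-2.111866 → w ← 0.911520 + 0.26·(-2.111866) = 0.362435
s=0.820000, w=0.362435: f=-0.875552 → w ← 0.362435 + 0.26·(-0.875552) = 0.134792
s=1.080000, w=0.134792: f=-0.372125 → w ← 0.134792 + 0.26·(-0.372125) = 0.038039
w(1.34) ≈ 0.0380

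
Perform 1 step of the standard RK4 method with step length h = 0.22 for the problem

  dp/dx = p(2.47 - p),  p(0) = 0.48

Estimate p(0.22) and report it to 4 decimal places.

RK4: k1 = f(x_n, p_n); k2 = f(x_n + h/2, p_n + (h/2)·k1); k3 = f(x_n + h/2, p_n + (h/2)·k2); k4 = f(x_n + h, p_n + h·k3); p_{n+1} = p_n + (h/6)·(k1 + 2k2 + 2k3 + k4).
x=0.000000, p=0.480000:
  k1 = f(0.000000, 0.480000) = 0.955200
  k2 = f(0.110000, 0.585072) = 1.102819
  k3 = f(0.110000, 0.601310) = 1.123662
  k4 = f(0.220000, 0.727206) = 1.267370
  p ← 0.480000 + (0.22/6)·(k1 + 2k2 + 2k3 + k4) = 0.724769
p(0.22) ≈ 0.7248

0.7248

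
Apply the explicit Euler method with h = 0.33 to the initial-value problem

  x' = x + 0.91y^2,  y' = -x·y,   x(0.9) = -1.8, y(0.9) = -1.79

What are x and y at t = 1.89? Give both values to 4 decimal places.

Euler on (x,y): x_{n+1} = x_n + h·x', y_{n+1} = y_n + h·y'.
0.900000: (-1.800000, -1.790000); f=(1.115731, -3.222000) → (-1.431809, -2.853260)
1.230000: (-1.431809, -2.853260); f=(5.976586, -4.085323) → (0.540464, -4.201416)
1.560000: (0.540464, -4.201416); f=(16.603694, 2.270716) → (6.019683, -3.452080)
(x(1.89), y(1.89)) ≈ (6.0197, -3.4521)

6.0197, -3.4521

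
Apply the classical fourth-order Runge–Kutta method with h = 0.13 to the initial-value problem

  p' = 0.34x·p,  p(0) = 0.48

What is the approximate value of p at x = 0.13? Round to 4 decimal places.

RK4: k1 = f(x_n, p_n); k2 = f(x_n + h/2, p_n + (h/2)·k1); k3 = f(x_n + h/2, p_n + (h/2)·k2); k4 = f(x_n + h, p_n + h·k3); p_{n+1} = p_n + (h/6)·(k1 + 2k2 + 2k3 + k4).
x=0.000000, p=0.480000:
  k1 = f(0.000000, 0.480000) = 0.000000
  k2 = f(0.065000, 0.480000) = 0.010608
  k3 = f(0.065000, 0.480690) = 0.010623
  k4 = f(0.130000, 0.481381) = 0.021277
  p ← 0.480000 + (0.13/6)·(k1 + 2k2 + 2k3 + k4) = 0.481381
p(0.13) ≈ 0.4814

0.4814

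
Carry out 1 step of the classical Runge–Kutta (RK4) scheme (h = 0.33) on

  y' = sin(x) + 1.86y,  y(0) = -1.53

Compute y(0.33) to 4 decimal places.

-2.7586

RK4: k1 = f(x_n, y_n); k2 = f(x_n + h/2, y_n + (h/2)·k1); k3 = f(x_n + h/2, y_n + (h/2)·k2); k4 = f(x_n + h, y_n + h·k3); y_{n+1} = y_n + (h/6)·(k1 + 2k2 + 2k3 + k4).
x=0.000000, y=-1.530000:
  k1 = f(0.000000, -1.530000) = -2.845800
  k2 = f(0.165000, -1.999557) = -3.554924
  k3 = f(0.165000, -2.116562) = -3.772554
  k4 = f(0.330000, -2.774943) = -4.837350
  y ← -1.530000 + (0.33/6)·(k1 + 2k2 + 2k3 + k4) = -2.758596
y(0.33) ≈ -2.7586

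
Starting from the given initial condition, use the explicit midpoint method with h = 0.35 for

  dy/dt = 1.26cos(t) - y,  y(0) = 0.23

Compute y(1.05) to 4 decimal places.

0.7069

Midpoint: k1 = f(t_n, y_n); k2 = f(t_n + h/2, y_n + (h/2)·k1); y_{n+1} = y_n + h·k2.
t=0.000000, y=0.230000:
  k1 = f(0.000000, 0.230000) = 1.030000
  k2 = f(0.175000, 0.410250) = 0.830505
  y ← 0.230000 + 0.35·0.830505 = 0.520677
t=0.350000, y=0.520677:
  k1 = f(0.350000, 0.520677) = 0.662933
  k2 = f(0.525000, 0.636690) = 0.453618
  y ← 0.520677 + 0.35·0.453618 = 0.679443
t=0.700000, y=0.679443:
  k1 = f(0.700000, 0.679443) = 0.284258
  k2 = f(0.875000, 0.729188) = 0.078468
  y ← 0.679443 + 0.35·0.078468 = 0.706907
y(1.05) ≈ 0.7069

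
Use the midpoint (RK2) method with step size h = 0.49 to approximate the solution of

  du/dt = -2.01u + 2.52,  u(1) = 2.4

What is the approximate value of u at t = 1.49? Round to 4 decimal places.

Midpoint: k1 = f(t_n, u_n); k2 = f(t_n + h/2, u_n + (h/2)·k1); u_{n+1} = u_n + h·k2.
t=1.000000, u=2.400000:
  k1 = f(1.000000, 2.400000) = -2.304000
  k2 = f(1.245000, 1.835520) = -1.169395
  u ← 2.400000 + 0.49·(-1.169395) = 1.826996
u(1.49) ≈ 1.8270

1.8270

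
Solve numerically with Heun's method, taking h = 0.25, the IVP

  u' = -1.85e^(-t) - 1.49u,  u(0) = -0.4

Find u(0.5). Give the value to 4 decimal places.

Heun: k1 = f(t_n, u_n); k2 = f(t_n + h, u_n + h·k1); u_{n+1} = u_n + (h/2)·(k1 + k2).
t=0.000000, u=-0.400000:
  k1 = f(0.000000, -0.400000) = -1.254000
  k2 = f(0.250000, -0.713500) = -0.377666
  u ← -0.400000 + (0.25/2)·(-1.254000 + (-0.377666)) = -0.603958
t=0.250000, u=-0.603958:
  k1 = f(0.250000, -0.603958) = -0.540884
  k2 = f(0.500000, -0.739179) = -0.020705
  u ← -0.603958 + (0.25/2)·(-0.540884 + (-0.020705)) = -0.674157
u(0.5) ≈ -0.6742

-0.6742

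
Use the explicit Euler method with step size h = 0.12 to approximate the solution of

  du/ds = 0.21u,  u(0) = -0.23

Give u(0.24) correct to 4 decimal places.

-0.2417

Euler: u_{n+1} = u_n + h·f(s_n, u_n).
s=0.000000, u=-0.230000: f=-0.048300 → u ← -0.230000 + 0.12·(-0.048300) = -0.235796
s=0.120000, u=-0.235796: f=-0.049517 → u ← -0.235796 + 0.12·(-0.049517) = -0.241738
u(0.24) ≈ -0.2417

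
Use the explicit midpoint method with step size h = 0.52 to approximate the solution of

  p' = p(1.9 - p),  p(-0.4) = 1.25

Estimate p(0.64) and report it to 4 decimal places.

Midpoint: k1 = f(s_n, p_n); k2 = f(s_n + h/2, p_n + (h/2)·k1); p_{n+1} = p_n + h·k2.
s=-0.400000, p=1.250000:
  k1 = f(-0.400000, 1.250000) = 0.812500
  k2 = f(-0.140000, 1.461250) = 0.641123
  p ← 1.250000 + 0.52·0.641123 = 1.583384
s=0.120000, p=1.583384:
  k1 = f(0.120000, 1.583384) = 0.501324
  k2 = f(0.380000, 1.713729) = 0.319219
  p ← 1.583384 + 0.52·0.319219 = 1.749378
p(0.64) ≈ 1.7494

1.7494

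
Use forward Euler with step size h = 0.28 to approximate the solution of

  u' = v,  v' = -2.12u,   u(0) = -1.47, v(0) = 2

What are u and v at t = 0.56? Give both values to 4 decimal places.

-0.1057, 3.4128

Euler on (u,v): u_{n+1} = u_n + h·u', v_{n+1} = v_n + h·v'.
0.000000: (-1.470000, 2.000000); f=(2.000000, 3.116400) → (-0.910000, 2.872592)
0.280000: (-0.910000, 2.872592); f=(2.872592, 1.929200) → (-0.105674, 3.412768)
(u(0.56), v(0.56)) ≈ (-0.1057, 3.4128)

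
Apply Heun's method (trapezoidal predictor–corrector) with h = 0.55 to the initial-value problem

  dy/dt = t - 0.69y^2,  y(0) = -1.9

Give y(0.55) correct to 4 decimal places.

Heun: k1 = f(t_n, y_n); k2 = f(t_n + h, y_n + h·k1); y_{n+1} = y_n + (h/2)·(k1 + k2).
t=0.000000, y=-1.900000:
  k1 = f(0.000000, -1.900000) = -2.490900
  k2 = f(0.550000, -3.269995) = -6.828078
  y ← -1.900000 + (0.55/2)·(-2.490900 + (-6.828078)) = -4.462719
y(0.55) ≈ -4.4627

-4.4627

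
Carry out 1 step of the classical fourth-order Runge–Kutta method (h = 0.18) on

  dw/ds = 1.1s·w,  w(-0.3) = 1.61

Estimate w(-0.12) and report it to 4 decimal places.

1.5444

RK4: k1 = f(s_n, w_n); k2 = f(s_n + h/2, w_n + (h/2)·k1); k3 = f(s_n + h/2, w_n + (h/2)·k2); k4 = f(s_n + h, w_n + h·k3); w_{n+1} = w_n + (h/6)·(k1 + 2k2 + 2k3 + k4).
s=-0.300000, w=1.610000:
  k1 = f(-0.300000, 1.610000) = -0.531300
  k2 = f(-0.210000, 1.562183) = -0.360864
  k3 = f(-0.210000, 1.577522) = -0.364408
  k4 = f(-0.120000, 1.544407) = -0.203862
  w ← 1.610000 + (0.18/6)·(k1 + 2k2 + 2k3 + k4) = 1.544429
w(-0.12) ≈ 1.5444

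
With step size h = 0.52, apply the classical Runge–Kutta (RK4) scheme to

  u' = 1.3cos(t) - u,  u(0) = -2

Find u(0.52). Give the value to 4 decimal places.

-0.6895

RK4: k1 = f(t_n, u_n); k2 = f(t_n + h/2, u_n + (h/2)·k1); k3 = f(t_n + h/2, u_n + (h/2)·k2); k4 = f(t_n + h, u_n + h·k3); u_{n+1} = u_n + (h/6)·(k1 + 2k2 + 2k3 + k4).
t=0.000000, u=-2.000000:
  k1 = f(0.000000, -2.000000) = 3.300000
  k2 = f(0.260000, -1.142000) = 2.398307
  k3 = f(0.260000, -1.376440) = 2.632747
  k4 = f(0.520000, -0.630971) = 1.759136
  u ← -2.000000 + (0.52/6)·(k1 + 2k2 + 2k3 + k4) = -0.689492
u(0.52) ≈ -0.6895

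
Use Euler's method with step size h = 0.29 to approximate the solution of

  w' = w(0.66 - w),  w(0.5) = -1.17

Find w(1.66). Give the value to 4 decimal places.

-19.3689

Euler: w_{n+1} = w_n + h·f(x_n, w_n).
x=0.500000, w=-1.170000: f=-2.141100 → w ← -1.170000 + 0.29·(-2.141100) = -1.790919
x=0.790000, w=-1.790919: f=-4.389397 → w ← -1.790919 + 0.29·(-4.389397) = -3.063844
x=1.080000, w=-3.063844: f=-11.409279 → w ← -3.063844 + 0.29·(-11.409279) = -6.372535
x=1.370000, w=-6.372535: f=-44.815077 → w ← -6.372535 + 0.29·(-44.815077) = -19.368907
w(1.66) ≈ -19.3689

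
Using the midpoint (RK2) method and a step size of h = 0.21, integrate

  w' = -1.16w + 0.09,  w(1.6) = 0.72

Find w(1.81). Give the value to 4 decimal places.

0.5826

Midpoint: k1 = f(x_n, w_n); k2 = f(x_n + h/2, w_n + (h/2)·k1); w_{n+1} = w_n + h·k2.
x=1.600000, w=0.720000:
  k1 = f(1.600000, 0.720000) = -0.745200
  k2 = f(1.705000, 0.641754) = -0.654435
  w ← 0.720000 + 0.21·(-0.654435) = 0.582569
w(1.81) ≈ 0.5826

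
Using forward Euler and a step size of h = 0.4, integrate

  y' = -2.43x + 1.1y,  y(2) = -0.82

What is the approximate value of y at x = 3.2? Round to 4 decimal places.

Euler: y_{n+1} = y_n + h·f(x_n, y_n).
x=2.000000, y=-0.820000: f=-5.762000 → y ← -0.820000 + 0.4·(-5.762000) = -3.124800
x=2.400000, y=-3.124800: f=-9.269280 → y ← -3.124800 + 0.4·(-9.269280) = -6.832512
x=2.800000, y=-6.832512: f=-14.319763 → y ← -6.832512 + 0.4·(-14.319763) = -12.560417
y(3.2) ≈ -12.5604

-12.5604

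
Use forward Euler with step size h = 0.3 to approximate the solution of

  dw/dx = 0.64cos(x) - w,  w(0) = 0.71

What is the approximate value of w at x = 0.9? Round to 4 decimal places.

0.6245

Euler: w_{n+1} = w_n + h·f(x_n, w_n).
x=0.000000, w=0.710000: f=-0.070000 → w ← 0.710000 + 0.3·(-0.070000) = 0.689000
x=0.300000, w=0.689000: f=-0.077585 → w ← 0.689000 + 0.3·(-0.077585) = 0.665725
x=0.600000, w=0.665725: f=-0.137510 → w ← 0.665725 + 0.3·(-0.137510) = 0.624472
w(0.9) ≈ 0.6245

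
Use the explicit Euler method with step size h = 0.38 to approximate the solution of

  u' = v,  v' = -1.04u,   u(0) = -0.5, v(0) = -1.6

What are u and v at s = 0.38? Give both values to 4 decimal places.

Euler on (u,v): u_{n+1} = u_n + h·u', v_{n+1} = v_n + h·v'.
0.000000: (-0.500000, -1.600000); f=(-1.600000, 0.520000) → (-1.108000, -1.402400)
(u(0.38), v(0.38)) ≈ (-1.1080, -1.4024)

-1.1080, -1.4024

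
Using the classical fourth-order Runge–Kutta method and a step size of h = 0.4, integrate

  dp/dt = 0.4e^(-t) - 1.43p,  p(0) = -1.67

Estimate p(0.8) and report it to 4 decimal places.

-0.4114

RK4: k1 = f(t_n, p_n); k2 = f(t_n + h/2, p_n + (h/2)·k1); k3 = f(t_n + h/2, p_n + (h/2)·k2); k4 = f(t_n + h, p_n + h·k3); p_{n+1} = p_n + (h/6)·(k1 + 2k2 + 2k3 + k4).
t=0.000000, p=-1.670000:
  k1 = f(0.000000, -1.670000) = 2.788100
  k2 = f(0.200000, -1.112380) = 1.918196
  k3 = f(0.200000, -1.286361) = 2.166988
  k4 = f(0.400000, -0.803205) = 1.416711
  p ← -1.670000 + (0.4/6)·(k1 + 2k2 + 2k3 + k4) = -0.844988
t=0.400000, p=-0.844988:
  k1 = f(0.400000, -0.844988) = 1.476461
  k2 = f(0.600000, -0.549696) = 1.005590
  k3 = f(0.600000, -0.643870) = 1.140259
  k4 = f(0.800000, -0.388885) = 0.735836
  p ← -0.844988 + (0.4/6)·(k1 + 2k2 + 2k3 + k4) = -0.411388
p(0.8) ≈ -0.4114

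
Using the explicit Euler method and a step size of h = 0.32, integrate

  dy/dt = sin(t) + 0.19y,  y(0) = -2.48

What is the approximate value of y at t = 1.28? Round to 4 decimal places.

-2.5623

Euler: y_{n+1} = y_n + h·f(t_n, y_n).
t=0.000000, y=-2.480000: f=-0.471200 → y ← -2.480000 + 0.32·(-0.471200) = -2.630784
t=0.320000, y=-2.630784: f=-0.185282 → y ← -2.630784 + 0.32·(-0.185282) = -2.690074
t=0.640000, y=-2.690074: f=0.086081 → y ← -2.690074 + 0.32·0.086081 = -2.662528
t=0.960000, y=-2.662528: f=0.313311 → y ← -2.662528 + 0.32·0.313311 = -2.562269
y(1.28) ≈ -2.5623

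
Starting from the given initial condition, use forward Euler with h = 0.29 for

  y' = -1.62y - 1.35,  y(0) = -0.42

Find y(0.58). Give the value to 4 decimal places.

-0.7171

Euler: y_{n+1} = y_n + h·f(t_n, y_n).
t=0.000000, y=-0.420000: f=-0.669600 → y ← -0.420000 + 0.29·(-0.669600) = -0.614184
t=0.290000, y=-0.614184: f=-0.355022 → y ← -0.614184 + 0.29·(-0.355022) = -0.717140
y(0.58) ≈ -0.7171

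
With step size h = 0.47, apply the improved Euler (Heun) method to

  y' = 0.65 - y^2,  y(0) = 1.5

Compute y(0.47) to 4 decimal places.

Heun: k1 = f(t_n, y_n); k2 = f(t_n + h, y_n + h·k1); y_{n+1} = y_n + (h/2)·(k1 + k2).
t=0.000000, y=1.500000:
  k1 = f(0.000000, 1.500000) = -1.600000
  k2 = f(0.470000, 0.748000) = 0.090496
  y ← 1.500000 + (0.47/2)·(-1.600000 + 0.090496) = 1.145267
y(0.47) ≈ 1.1453

1.1453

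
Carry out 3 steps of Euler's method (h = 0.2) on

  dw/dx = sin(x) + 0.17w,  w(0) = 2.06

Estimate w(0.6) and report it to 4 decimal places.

Euler: w_{n+1} = w_n + h·f(x_n, w_n).
x=0.000000, w=2.060000: f=0.350200 → w ← 2.060000 + 0.2·0.350200 = 2.130040
x=0.200000, w=2.130040: f=0.560776 → w ← 2.130040 + 0.2·0.560776 = 2.242195
x=0.400000, w=2.242195: f=0.770592 → w ← 2.242195 + 0.2·0.770592 = 2.396314
w(0.6) ≈ 2.3963

2.3963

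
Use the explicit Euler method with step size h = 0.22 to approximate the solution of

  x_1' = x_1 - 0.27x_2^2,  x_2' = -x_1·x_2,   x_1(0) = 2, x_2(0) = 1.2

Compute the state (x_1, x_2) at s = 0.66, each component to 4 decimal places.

Euler on (x_1,x_2): x_1_{n+1} = x_1_n + h·x_1', x_2_{n+1} = x_2_n + h·x_2'.
0.000000: (2.000000, 1.200000); f=(1.611200, -2.400000) → (2.354464, 0.672000)
0.220000: (2.354464, 0.672000); f=(2.232536, -1.582200) → (2.845622, 0.323916)
0.440000: (2.845622, 0.323916); f=(2.817293, -0.921743) → (3.465426, 0.121133)
(x_1(0.66), x_2(0.66)) ≈ (3.4654, 0.1211)

3.4654, 0.1211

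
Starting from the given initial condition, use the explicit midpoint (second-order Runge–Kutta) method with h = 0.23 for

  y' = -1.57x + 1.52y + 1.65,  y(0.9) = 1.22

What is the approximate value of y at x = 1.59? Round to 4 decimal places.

3.1914

Midpoint: k1 = f(x_n, y_n); k2 = f(x_n + h/2, y_n + (h/2)·k1); y_{n+1} = y_n + h·k2.
x=0.900000, y=1.220000:
  k1 = f(0.900000, 1.220000) = 2.091400
  k2 = f(1.015000, 1.460511) = 2.276427
  y ← 1.220000 + 0.23·2.276427 = 1.743578
x=1.130000, y=1.743578:
  k1 = f(1.130000, 1.743578) = 2.526139
  k2 = f(1.245000, 2.034084) = 2.787158
  y ← 1.743578 + 0.23·2.787158 = 2.384624
x=1.360000, y=2.384624:
  k1 = f(1.360000, 2.384624) = 3.139429
  k2 = f(1.475000, 2.745659) = 3.507651
  y ← 2.384624 + 0.23·3.507651 = 3.191384
y(1.59) ≈ 3.1914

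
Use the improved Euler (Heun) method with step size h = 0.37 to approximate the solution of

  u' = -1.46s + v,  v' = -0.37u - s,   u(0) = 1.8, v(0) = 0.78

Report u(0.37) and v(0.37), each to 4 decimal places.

1.9431, 0.4454

Heun on (u,v): k1 = f(s_n, state_n); k2 = f(s_n + h, state_n + h·k1); state_{n+1} = state_n + (h/2)·(k1 + k2).
0.000000: (1.800000, 0.780000)
  k1 = (0.780000, -0.666000)
  predictor → (2.088600, 0.533580)
  k2 = (-0.006620, -1.142782)
  → (1.943075, 0.445375)
(u(0.37), v(0.37)) ≈ (1.9431, 0.4454)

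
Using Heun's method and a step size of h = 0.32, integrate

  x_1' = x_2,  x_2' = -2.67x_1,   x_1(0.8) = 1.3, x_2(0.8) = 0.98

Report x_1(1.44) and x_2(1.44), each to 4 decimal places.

Heun on (x_1,x_2): k1 = f(s_n, state_n); k2 = f(s_n + h, state_n + h·k1); state_{n+1} = state_n + (h/2)·(k1 + k2).
0.800000: (1.300000, 0.980000)
  k1 = (0.980000, -3.471000)
  predictor → (1.613600, -0.130720)
  k2 = (-0.130720, -4.308312)
  → (1.435885, -0.264690)
1.120000: (1.435885, -0.264690)
  k1 = (-0.264690, -3.833812)
  predictor → (1.351184, -1.491510)
  k2 = (-1.491510, -3.607661)
  → (1.154893, -1.455326)
(x_1(1.44), x_2(1.44)) ≈ (1.1549, -1.4553)

1.1549, -1.4553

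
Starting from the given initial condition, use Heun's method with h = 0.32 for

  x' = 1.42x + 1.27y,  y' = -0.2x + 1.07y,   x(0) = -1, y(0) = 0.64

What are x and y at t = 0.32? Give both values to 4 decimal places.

-1.1809, 0.9778

Heun on (x,y): k1 = f(t_n, state_n); k2 = f(t_n + h, state_n + h·k1); state_{n+1} = state_n + (h/2)·(k1 + k2).
0.000000: (-1.000000, 0.640000)
  k1 = (-0.607200, 0.884800)
  predictor → (-1.194304, 0.923136)
  k2 = (-0.523529, 1.226616)
  → (-1.180917, 0.977827)
(x(0.32), y(0.32)) ≈ (-1.1809, 0.9778)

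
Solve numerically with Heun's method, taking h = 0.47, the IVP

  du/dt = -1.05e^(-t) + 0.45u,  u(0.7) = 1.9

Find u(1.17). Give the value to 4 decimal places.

2.1193

Heun: k1 = f(t_n, u_n); k2 = f(t_n + h, u_n + h·k1); u_{n+1} = u_n + (h/2)·(k1 + k2).
t=0.700000, u=1.900000:
  k1 = f(0.700000, 1.900000) = 0.333585
  k2 = f(1.170000, 2.056785) = 0.599668
  u ← 1.900000 + (0.47/2)·(0.333585 + 0.599668) = 2.119315
u(1.17) ≈ 2.1193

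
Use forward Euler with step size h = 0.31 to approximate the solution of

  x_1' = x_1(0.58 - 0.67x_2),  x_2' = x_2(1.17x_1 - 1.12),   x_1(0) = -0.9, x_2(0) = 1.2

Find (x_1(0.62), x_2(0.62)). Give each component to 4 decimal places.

-0.9200, 0.1367

Euler on (x_1,x_2): x_1_{n+1} = x_1_n + h·x_1', x_2_{n+1} = x_2_n + h·x_2'.
0.000000: (-0.900000, 1.200000); f=(0.201600, -2.607600) → (-0.837504, 0.391644)
0.310000: (-0.837504, 0.391644); f=(-0.265990, -0.822405) → (-0.919961, 0.136698)
(x_1(0.62), x_2(0.62)) ≈ (-0.9200, 0.1367)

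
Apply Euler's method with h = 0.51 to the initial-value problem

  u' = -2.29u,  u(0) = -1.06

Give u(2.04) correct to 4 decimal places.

Euler: u_{n+1} = u_n + h·f(t_n, u_n).
t=0.000000, u=-1.060000: f=2.427400 → u ← -1.060000 + 0.51·2.427400 = 0.177974
t=0.510000, u=0.177974: f=-0.407560 → u ← 0.177974 + 0.51·(-0.407560) = -0.029882
t=1.020000, u=-0.029882: f=0.068429 → u ← -0.029882 + 0.51·0.068429 = 0.005017
t=1.530000, u=0.005017: f=-0.011489 → u ← 0.005017 + 0.51·(-0.011489) = -0.000842
u(2.04) ≈ -0.0008

-0.0008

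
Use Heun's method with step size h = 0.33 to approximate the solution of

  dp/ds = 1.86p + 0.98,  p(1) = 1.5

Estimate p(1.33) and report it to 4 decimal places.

3.1259

Heun: k1 = f(s_n, p_n); k2 = f(s_n + h, p_n + h·k1); p_{n+1} = p_n + (h/2)·(k1 + k2).
s=1.000000, p=1.500000:
  k1 = f(1.000000, 1.500000) = 3.770000
  k2 = f(1.330000, 2.744100) = 6.084026
  p ← 1.500000 + (0.33/2)·(3.770000 + 6.084026) = 3.125914
p(1.33) ≈ 3.1259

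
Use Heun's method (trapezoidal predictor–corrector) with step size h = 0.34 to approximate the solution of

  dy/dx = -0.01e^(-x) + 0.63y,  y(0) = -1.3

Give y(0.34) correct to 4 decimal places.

Heun: k1 = f(x_n, y_n); k2 = f(x_n + h, y_n + h·k1); y_{n+1} = y_n + (h/2)·(k1 + k2).
x=0.000000, y=-1.300000:
  k1 = f(0.000000, -1.300000) = -0.829000
  k2 = f(0.340000, -1.581860) = -1.003690
  y ← -1.300000 + (0.34/2)·(-0.829000 + (-1.003690)) = -1.611557
y(0.34) ≈ -1.6116

-1.6116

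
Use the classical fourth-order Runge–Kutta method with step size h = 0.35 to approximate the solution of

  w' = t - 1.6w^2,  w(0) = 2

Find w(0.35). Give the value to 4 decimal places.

0.9248

RK4: k1 = f(t_n, w_n); k2 = f(t_n + h/2, w_n + (h/2)·k1); k3 = f(t_n + h/2, w_n + (h/2)·k2); k4 = f(t_n + h, w_n + h·k3); w_{n+1} = w_n + (h/6)·(k1 + 2k2 + 2k3 + k4).
t=0.000000, w=2.000000:
  k1 = f(0.000000, 2.000000) = -6.400000
  k2 = f(0.175000, 0.880000) = -1.064040
  k3 = f(0.175000, 1.813793) = -5.088752
  k4 = f(0.350000, 0.218937) = 0.273307
  w ← 2.000000 + (0.35/6)·(k1 + 2k2 + 2k3 + k4) = 0.924784
w(0.35) ≈ 0.9248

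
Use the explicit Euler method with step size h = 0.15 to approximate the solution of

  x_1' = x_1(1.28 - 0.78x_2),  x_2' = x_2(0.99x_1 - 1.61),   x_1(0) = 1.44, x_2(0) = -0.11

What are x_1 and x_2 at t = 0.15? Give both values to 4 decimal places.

Euler on (x_1,x_2): x_1_{n+1} = x_1_n + h·x_1', x_2_{n+1} = x_2_n + h·x_2'.
0.000000: (1.440000, -0.110000); f=(1.966752, 0.020284) → (1.735013, -0.106957)
(x_1(0.15), x_2(0.15)) ≈ (1.7350, -0.1070)

1.7350, -0.1070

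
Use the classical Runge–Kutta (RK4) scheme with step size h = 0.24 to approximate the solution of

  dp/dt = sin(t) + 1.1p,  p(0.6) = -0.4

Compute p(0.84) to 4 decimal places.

-0.3413

RK4: k1 = f(t_n, p_n); k2 = f(t_n + h/2, p_n + (h/2)·k1); k3 = f(t_n + h/2, p_n + (h/2)·k2); k4 = f(t_n + h, p_n + h·k3); p_{n+1} = p_n + (h/6)·(k1 + 2k2 + 2k3 + k4).
t=0.600000, p=-0.400000:
  k1 = f(0.600000, -0.400000) = 0.124642
  k2 = f(0.720000, -0.385043) = 0.235837
  k3 = f(0.720000, -0.371700) = 0.250515
  k4 = f(0.840000, -0.339876) = 0.370779
  p ← -0.400000 + (0.24/6)·(k1 + 2k2 + 2k3 + k4) = -0.341275
p(0.84) ≈ -0.3413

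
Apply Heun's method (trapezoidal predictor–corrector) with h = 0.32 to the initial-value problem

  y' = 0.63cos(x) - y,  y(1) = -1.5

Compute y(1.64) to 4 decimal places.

-0.7466

Heun: k1 = f(x_n, y_n); k2 = f(x_n + h, y_n + h·k1); y_{n+1} = y_n + (h/2)·(k1 + k2).
x=1.000000, y=-1.500000:
  k1 = f(1.000000, -1.500000) = 1.840390
  k2 = f(1.320000, -0.911075) = 1.067426
  y ← -1.500000 + (0.32/2)·(1.840390 + 1.067426) = -1.034749
x=1.320000, y=-1.034749:
  k1 = f(1.320000, -1.034749) = 1.191100
  k2 = f(1.640000, -0.653597) = 0.610034
  y ← -1.034749 + (0.32/2)·(1.191100 + 0.610034) = -0.746568
y(1.64) ≈ -0.7466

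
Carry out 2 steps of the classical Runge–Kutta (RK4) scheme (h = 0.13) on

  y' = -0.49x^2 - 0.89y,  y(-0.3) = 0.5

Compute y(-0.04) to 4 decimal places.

RK4: k1 = f(x_n, y_n); k2 = f(x_n + h/2, y_n + (h/2)·k1); k3 = f(x_n + h/2, y_n + (h/2)·k2); k4 = f(x_n + h, y_n + h·k3); y_{n+1} = y_n + (h/6)·(k1 + 2k2 + 2k3 + k4).
x=-0.300000, y=0.500000:
  k1 = f(-0.300000, 0.500000) = -0.489100
  k2 = f(-0.235000, 0.468209) = -0.443766
  k3 = f(-0.235000, 0.471155) = -0.446388
  k4 = f(-0.170000, 0.441970) = -0.407514
  y ← 0.500000 + (0.13/6)·(k1 + 2k2 + 2k3 + k4) = 0.442000
x=-0.170000, y=0.442000:
  k1 = f(-0.170000, 0.442000) = -0.407541
  k2 = f(-0.105000, 0.415510) = -0.375206
  k3 = f(-0.105000, 0.417612) = -0.377077
  k4 = f(-0.040000, 0.392980) = -0.350536
  y ← 0.442000 + (0.13/6)·(k1 + 2k2 + 2k3 + k4) = 0.392976
y(-0.04) ≈ 0.3930

0.3930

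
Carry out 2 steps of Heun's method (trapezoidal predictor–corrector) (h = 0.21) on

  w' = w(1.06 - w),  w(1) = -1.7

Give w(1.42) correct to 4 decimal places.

Heun: k1 = f(x_n, w_n); k2 = f(x_n + h, w_n + h·k1); w_{n+1} = w_n + (h/2)·(k1 + k2).
x=1.000000, w=-1.700000:
  k1 = f(1.000000, -1.700000) = -4.692000
  k2 = f(1.210000, -2.685320) = -10.057383
  w ← -1.700000 + (0.21/2)·(-4.692000 + (-10.057383)) = -3.248685
x=1.210000, w=-3.248685:
  k1 = f(1.210000, -3.248685) = -13.997562
  k2 = f(1.420000, -6.188173) = -44.852950
  w ← -3.248685 + (0.21/2)·(-13.997562 + (-44.852950)) = -9.427989
w(1.42) ≈ -9.4280

-9.4280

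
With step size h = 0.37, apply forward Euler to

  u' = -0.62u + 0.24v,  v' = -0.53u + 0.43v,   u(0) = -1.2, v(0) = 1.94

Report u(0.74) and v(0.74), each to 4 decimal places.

-0.3593, 3.0267

Euler on (u,v): u_{n+1} = u_n + h·u', v_{n+1} = v_n + h·v'.
0.000000: (-1.200000, 1.940000); f=(1.209600, 1.470200) → (-0.752448, 2.483974)
0.370000: (-0.752448, 2.483974); f=(1.062672, 1.466906) → (-0.359260, 3.026729)
(u(0.74), v(0.74)) ≈ (-0.3593, 3.0267)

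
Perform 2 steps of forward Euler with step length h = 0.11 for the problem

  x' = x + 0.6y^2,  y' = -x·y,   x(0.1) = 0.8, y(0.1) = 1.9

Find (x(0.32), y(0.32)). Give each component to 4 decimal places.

1.4483, 1.5181

Euler on (x,y): x_{n+1} = x_n + h·x', y_{n+1} = y_n + h·y'.
0.100000: (0.800000, 1.900000); f=(2.966000, -1.520000) → (1.126260, 1.732800)
0.210000: (1.126260, 1.732800); f=(2.927818, -1.951583) → (1.448320, 1.518126)
(x(0.32), y(0.32)) ≈ (1.4483, 1.5181)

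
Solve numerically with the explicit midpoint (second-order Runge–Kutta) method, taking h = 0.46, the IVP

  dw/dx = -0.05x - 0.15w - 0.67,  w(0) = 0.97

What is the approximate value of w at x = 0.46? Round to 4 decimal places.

Midpoint: k1 = f(x_n, w_n); k2 = f(x_n + h/2, w_n + (h/2)·k1); w_{n+1} = w_n + h·k2.
x=0.000000, w=0.970000:
  k1 = f(0.000000, 0.970000) = -0.815500
  k2 = f(0.230000, 0.782435) = -0.798865
  w ← 0.970000 + 0.46·(-0.798865) = 0.602522
w(0.46) ≈ 0.6025

0.6025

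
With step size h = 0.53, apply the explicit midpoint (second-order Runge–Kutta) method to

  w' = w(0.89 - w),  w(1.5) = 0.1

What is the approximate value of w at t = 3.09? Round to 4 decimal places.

Midpoint: k1 = f(t_n, w_n); k2 = f(t_n + h/2, w_n + (h/2)·k1); w_{n+1} = w_n + h·k2.
t=1.500000, w=0.100000:
  k1 = f(1.500000, 0.100000) = 0.079000
  k2 = f(1.765000, 0.120935) = 0.093007
  w ← 0.100000 + 0.53·0.093007 = 0.149294
t=2.030000, w=0.149294:
  k1 = f(2.030000, 0.149294) = 0.110583
  k2 = f(2.295000, 0.178598) = 0.127055
  w ← 0.149294 + 0.53·0.127055 = 0.216633
t=2.560000, w=0.216633:
  k1 = f(2.560000, 0.216633) = 0.145873
  k2 = f(2.825000, 0.255289) = 0.162035
  w ← 0.216633 + 0.53·0.162035 = 0.302511
w(3.09) ≈ 0.3025

0.3025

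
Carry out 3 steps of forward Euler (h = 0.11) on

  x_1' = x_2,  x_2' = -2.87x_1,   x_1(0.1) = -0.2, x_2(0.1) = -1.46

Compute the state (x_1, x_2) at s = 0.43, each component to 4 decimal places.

Euler on (x_1,x_2): x_1_{n+1} = x_1_n + h·x_1', x_2_{n+1} = x_2_n + h·x_2'.
0.100000: (-0.200000, -1.460000); f=(-1.460000, 0.574000) → (-0.360600, -1.396860)
0.210000: (-0.360600, -1.396860); f=(-1.396860, 1.034922) → (-0.514255, -1.283019)
0.320000: (-0.514255, -1.283019); f=(-1.283019, 1.475911) → (-0.655387, -1.120668)
(x_1(0.43), x_2(0.43)) ≈ (-0.6554, -1.1207)

-0.6554, -1.1207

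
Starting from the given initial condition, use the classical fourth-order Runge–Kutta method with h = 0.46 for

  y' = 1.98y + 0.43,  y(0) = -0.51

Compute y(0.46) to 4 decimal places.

-0.9434

RK4: k1 = f(t_n, y_n); k2 = f(t_n + h/2, y_n + (h/2)·k1); k3 = f(t_n + h/2, y_n + (h/2)·k2); k4 = f(t_n + h, y_n + h·k3); y_{n+1} = y_n + (h/6)·(k1 + 2k2 + 2k3 + k4).
t=0.000000, y=-0.510000:
  k1 = f(0.000000, -0.510000) = -0.579800
  k2 = f(0.230000, -0.643354) = -0.843841
  k3 = f(0.230000, -0.704083) = -0.964085
  k4 = f(0.460000, -0.953479) = -1.457889
  y ← -0.510000 + (0.46/6)·(k1 + 2k2 + 2k3 + k4) = -0.943438
y(0.46) ≈ -0.9434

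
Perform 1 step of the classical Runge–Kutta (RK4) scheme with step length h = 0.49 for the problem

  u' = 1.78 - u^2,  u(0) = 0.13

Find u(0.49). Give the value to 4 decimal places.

0.8462

RK4: k1 = f(s_n, u_n); k2 = f(s_n + h/2, u_n + (h/2)·k1); k3 = f(s_n + h/2, u_n + (h/2)·k2); k4 = f(s_n + h, u_n + h·k3); u_{n+1} = u_n + (h/6)·(k1 + 2k2 + 2k3 + k4).
s=0.000000, u=0.130000:
  k1 = f(0.000000, 0.130000) = 1.763100
  k2 = f(0.245000, 0.561959) = 1.464202
  k3 = f(0.245000, 0.488729) = 1.541144
  k4 = f(0.490000, 0.885160) = 0.996491
  u ← 0.130000 + (0.49/6)·(k1 + 2k2 + 2k3 + k4) = 0.846240
u(0.49) ≈ 0.8462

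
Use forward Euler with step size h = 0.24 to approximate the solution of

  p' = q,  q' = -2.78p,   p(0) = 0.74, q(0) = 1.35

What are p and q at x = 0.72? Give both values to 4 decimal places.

1.3046, -0.7006

Euler on (p,q): p_{n+1} = p_n + h·p', q_{n+1} = q_n + h·q'.
0.000000: (0.740000, 1.350000); f=(1.350000, -2.057200) → (1.064000, 0.856272)
0.240000: (1.064000, 0.856272); f=(0.856272, -2.957920) → (1.269505, 0.146371)
0.480000: (1.269505, 0.146371); f=(0.146371, -3.529225) → (1.304634, -0.700643)
(p(0.72), q(0.72)) ≈ (1.3046, -0.7006)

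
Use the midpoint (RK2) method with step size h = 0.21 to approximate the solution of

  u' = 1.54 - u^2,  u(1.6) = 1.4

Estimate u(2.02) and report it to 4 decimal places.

1.2997

Midpoint: k1 = f(t_n, u_n); k2 = f(t_n + h/2, u_n + (h/2)·k1); u_{n+1} = u_n + h·k2.
t=1.600000, u=1.400000:
  k1 = f(1.600000, 1.400000) = -0.420000
  k2 = f(1.705000, 1.355900) = -0.298465
  u ← 1.400000 + 0.21·(-0.298465) = 1.337322
t=1.810000, u=1.337322:
  k1 = f(1.810000, 1.337322) = -0.248431
  k2 = f(1.915000, 1.311237) = -0.179343
  u ← 1.337322 + 0.21·(-0.179343) = 1.299660
u(2.02) ≈ 1.2997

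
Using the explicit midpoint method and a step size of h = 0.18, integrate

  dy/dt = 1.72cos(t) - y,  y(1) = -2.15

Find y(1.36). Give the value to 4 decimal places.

-1.3151

Midpoint: k1 = f(t_n, y_n); k2 = f(t_n + h/2, y_n + (h/2)·k1); y_{n+1} = y_n + h·k2.
t=1.000000, y=-2.150000:
  k1 = f(1.000000, -2.150000) = 3.079320
  k2 = f(1.090000, -1.872861) = 2.668336
  y ← -2.150000 + 0.18·2.668336 = -1.669700
t=1.180000, y=-1.669700:
  k1 = f(1.180000, -1.669700) = 2.324890
  k2 = f(1.270000, -1.460459) = 1.970062
  y ← -1.669700 + 0.18·1.970062 = -1.315088
y(1.36) ≈ -1.3151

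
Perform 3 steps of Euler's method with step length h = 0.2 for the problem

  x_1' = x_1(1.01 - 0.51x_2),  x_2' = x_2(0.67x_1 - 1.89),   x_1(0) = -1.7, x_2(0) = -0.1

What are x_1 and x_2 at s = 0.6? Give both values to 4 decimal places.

-2.9908, -0.0039

Euler on (x_1,x_2): x_1_{n+1} = x_1_n + h·x_1', x_2_{n+1} = x_2_n + h·x_2'.
0.000000: (-1.700000, -0.100000); f=(-1.803700, 0.302900) → (-2.060740, -0.039420)
0.200000: (-2.060740, -0.039420); f=(-2.122777, 0.128931) → (-2.485295, -0.013634)
0.400000: (-2.485295, -0.013634); f=(-2.527429, 0.048470) → (-2.990781, -0.003940)
(x_1(0.6), x_2(0.6)) ≈ (-2.9908, -0.0039)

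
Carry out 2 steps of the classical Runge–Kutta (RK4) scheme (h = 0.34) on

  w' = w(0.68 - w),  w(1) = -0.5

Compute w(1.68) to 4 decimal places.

-1.3964

RK4: k1 = f(t_n, w_n); k2 = f(t_n + h/2, w_n + (h/2)·k1); k3 = f(t_n + h/2, w_n + (h/2)·k2); k4 = f(t_n + h, w_n + h·k3); w_{n+1} = w_n + (h/6)·(k1 + 2k2 + 2k3 + k4).
t=1.000000, w=-0.500000:
  k1 = f(1.000000, -0.500000) = -0.590000
  k2 = f(1.170000, -0.600300) = -0.768564
  k3 = f(1.170000, -0.630656) = -0.826573
  k4 = f(1.340000, -0.781035) = -1.141119
  w ← -0.500000 + (0.34/6)·(k1 + 2k2 + 2k3 + k4) = -0.778879
t=1.340000, w=-0.778879:
  k1 = f(1.340000, -0.778879) = -1.136290
  k2 = f(1.510000, -0.972048) = -1.605871
  k3 = f(1.510000, -1.051877) = -1.821721
  k4 = f(1.680000, -1.398264) = -2.905962
  w ← -0.778879 + (0.34/6)·(k1 + 2k2 + 2k3 + k4) = -1.396400
w(1.68) ≈ -1.3964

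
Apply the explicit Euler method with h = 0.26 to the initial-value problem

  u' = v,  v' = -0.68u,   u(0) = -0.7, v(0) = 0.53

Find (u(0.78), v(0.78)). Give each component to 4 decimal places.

Euler on (u,v): u_{n+1} = u_n + h·u', v_{n+1} = v_n + h·v'.
0.000000: (-0.700000, 0.530000); f=(0.530000, 0.476000) → (-0.562200, 0.653760)
0.260000: (-0.562200, 0.653760); f=(0.653760, 0.382296) → (-0.392222, 0.753157)
0.520000: (-0.392222, 0.753157); f=(0.753157, 0.266711) → (-0.196402, 0.822502)
(u(0.78), v(0.78)) ≈ (-0.1964, 0.8225)

-0.1964, 0.8225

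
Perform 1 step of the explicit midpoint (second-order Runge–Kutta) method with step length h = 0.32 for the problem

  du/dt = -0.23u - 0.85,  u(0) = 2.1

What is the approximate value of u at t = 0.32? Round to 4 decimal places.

1.6891

Midpoint: k1 = f(t_n, u_n); k2 = f(t_n + h/2, u_n + (h/2)·k1); u_{n+1} = u_n + h·k2.
t=0.000000, u=2.100000:
  k1 = f(0.000000, 2.100000) = -1.333000
  k2 = f(0.160000, 1.886720) = -1.283946
  u ← 2.100000 + 0.32·(-1.283946) = 1.689137
u(0.32) ≈ 1.6891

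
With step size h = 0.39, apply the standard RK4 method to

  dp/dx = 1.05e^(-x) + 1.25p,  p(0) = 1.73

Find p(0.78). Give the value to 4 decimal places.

RK4: k1 = f(x_n, p_n); k2 = f(x_n + h/2, p_n + (h/2)·k1); k3 = f(x_n + h/2, p_n + (h/2)·k2); k4 = f(x_n + h, p_n + h·k3); p_{n+1} = p_n + (h/6)·(k1 + 2k2 + 2k3 + k4).
x=0.000000, p=1.730000:
  k1 = f(0.000000, 1.730000) = 3.212500
  k2 = f(0.195000, 2.356438) = 3.809523
  k3 = f(0.195000, 2.472857) = 3.955048
  k4 = f(0.390000, 3.272469) = 4.801495
  p ← 1.730000 + (0.39/6)·(k1 + 2k2 + 2k3 + k4) = 3.260304
x=0.390000, p=3.260304:
  k1 = f(0.390000, 3.260304) = 4.786290
  k2 = f(0.585000, 4.193630) = 5.826999
  k3 = f(0.585000, 4.396569) = 6.080672
  k4 = f(0.780000, 5.631766) = 7.521034
  p ← 3.260304 + (0.39/6)·(k1 + 2k2 + 2k3 + k4) = 5.608277
p(0.78) ≈ 5.6083

5.6083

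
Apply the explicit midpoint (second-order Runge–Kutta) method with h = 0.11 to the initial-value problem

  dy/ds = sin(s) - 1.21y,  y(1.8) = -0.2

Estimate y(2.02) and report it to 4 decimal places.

Midpoint: k1 = f(s_n, y_n); k2 = f(s_n + h/2, y_n + (h/2)·k1); y_{n+1} = y_n + h·k2.
s=1.800000, y=-0.200000:
  k1 = f(1.800000, -0.200000) = 1.215848
  k2 = f(1.855000, -0.133128) = 1.120971
  y ← -0.200000 + 0.11·1.120971 = -0.076693
s=1.910000, y=-0.076693:
  k1 = f(1.910000, -0.076693) = 1.035819
  k2 = f(1.965000, -0.019723) = 0.947168
  y ← -0.076693 + 0.11·0.947168 = 0.027495
y(2.02) ≈ 0.0275

0.0275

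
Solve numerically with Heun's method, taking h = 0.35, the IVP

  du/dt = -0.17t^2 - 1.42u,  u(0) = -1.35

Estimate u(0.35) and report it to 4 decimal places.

Heun: k1 = f(t_n, u_n); k2 = f(t_n + h, u_n + h·k1); u_{n+1} = u_n + (h/2)·(k1 + k2).
t=0.000000, u=-1.350000:
  k1 = f(0.000000, -1.350000) = 1.917000
  k2 = f(0.350000, -0.679050) = 0.943426
  u ← -1.350000 + (0.35/2)·(1.917000 + 0.943426) = -0.849425
u(0.35) ≈ -0.8494

-0.8494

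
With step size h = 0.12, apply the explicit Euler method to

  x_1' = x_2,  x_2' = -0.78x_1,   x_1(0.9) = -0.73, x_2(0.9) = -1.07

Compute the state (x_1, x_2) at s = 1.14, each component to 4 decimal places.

Euler on (x_1,x_2): x_1_{n+1} = x_1_n + h·x_1', x_2_{n+1} = x_2_n + h·x_2'.
0.900000: (-0.730000, -1.070000); f=(-1.070000, 0.569400) → (-0.858400, -1.001672)
1.020000: (-0.858400, -1.001672); f=(-1.001672, 0.669552) → (-0.978601, -0.921326)
(x_1(1.14), x_2(1.14)) ≈ (-0.9786, -0.9213)

-0.9786, -0.9213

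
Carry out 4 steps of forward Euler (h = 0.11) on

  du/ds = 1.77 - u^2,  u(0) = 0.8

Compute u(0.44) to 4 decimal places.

Euler: u_{n+1} = u_n + h·f(s_n, u_n).
s=0.000000, u=0.800000: f=1.130000 → u ← 0.800000 + 0.11·1.130000 = 0.924300
s=0.110000, u=0.924300: f=0.915670 → u ← 0.924300 + 0.11·0.915670 = 1.025024
s=0.220000, u=1.025024: f=0.719327 → u ← 1.025024 + 0.11·0.719327 = 1.104150
s=0.330000, u=1.104150: f=0.550854 → u ← 1.104150 + 0.11·0.550854 = 1.164743
u(0.44) ≈ 1.1647

1.1647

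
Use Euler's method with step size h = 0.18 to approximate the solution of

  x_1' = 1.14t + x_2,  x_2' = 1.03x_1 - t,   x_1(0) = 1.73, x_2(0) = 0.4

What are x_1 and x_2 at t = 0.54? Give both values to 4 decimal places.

Euler on (x_1,x_2): x_1_{n+1} = x_1_n + h·x_1', x_2_{n+1} = x_2_n + h·x_2'.
0.000000: (1.730000, 0.400000); f=(0.400000, 1.781900) → (1.802000, 0.720742)
0.180000: (1.802000, 0.720742); f=(0.925942, 1.676060) → (1.968670, 1.022433)
0.360000: (1.968670, 1.022433); f=(1.432833, 1.667730) → (2.226579, 1.322624)
(x_1(0.54), x_2(0.54)) ≈ (2.2266, 1.3226)

2.2266, 1.3226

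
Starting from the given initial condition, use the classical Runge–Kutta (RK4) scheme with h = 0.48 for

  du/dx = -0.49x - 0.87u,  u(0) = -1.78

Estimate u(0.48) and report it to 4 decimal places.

RK4: k1 = f(x_n, u_n); k2 = f(x_n + h/2, u_n + (h/2)·k1); k3 = f(x_n + h/2, u_n + (h/2)·k2); k4 = f(x_n + h, u_n + h·k3); u_{n+1} = u_n + (h/6)·(k1 + 2k2 + 2k3 + k4).
x=0.000000, u=-1.780000:
  k1 = f(0.000000, -1.780000) = 1.548600
  k2 = f(0.240000, -1.408336) = 1.107652
  k3 = f(0.240000, -1.514163) = 1.199722
  k4 = f(0.480000, -1.204133) = 0.812396
  u ← -1.780000 + (0.48/6)·(k1 + 2k2 + 2k3 + k4) = -1.221940
u(0.48) ≈ -1.2219

-1.2219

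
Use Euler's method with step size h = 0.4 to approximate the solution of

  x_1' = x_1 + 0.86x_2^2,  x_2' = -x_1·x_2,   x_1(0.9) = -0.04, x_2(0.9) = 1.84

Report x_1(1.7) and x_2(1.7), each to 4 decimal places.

Euler on (x_1,x_2): x_1_{n+1} = x_1_n + h·x_1', x_2_{n+1} = x_2_n + h·x_2'.
0.900000: (-0.040000, 1.840000); f=(2.871616, 0.073600) → (1.108646, 1.869440)
1.300000: (1.108646, 1.869440); f=(4.114179, -2.072548) → (2.754318, 1.040421)
(x_1(1.7), x_2(1.7)) ≈ (2.7543, 1.0404)

2.7543, 1.0404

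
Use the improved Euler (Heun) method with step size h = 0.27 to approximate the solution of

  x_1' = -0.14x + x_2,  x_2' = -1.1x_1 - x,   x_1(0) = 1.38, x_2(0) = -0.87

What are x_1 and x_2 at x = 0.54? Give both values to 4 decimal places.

0.6700, -1.6600

Heun on (x_1,x_2): k1 = f(x_n, state_n); k2 = f(x_n + h, state_n + h·k1); state_{n+1} = state_n + (h/2)·(k1 + k2).
0.000000: (1.380000, -0.870000)
  k1 = (-0.870000, -1.518000)
  predictor → (1.145100, -1.279860)
  k2 = (-1.317660, -1.529610)
  → (1.084666, -1.281427)
0.270000: (1.084666, -1.281427)
  k1 = (-1.319227, -1.463132)
  predictor → (0.728475, -1.676473)
  k2 = (-1.752073, -1.341322)
  → (0.670040, -1.660029)
(x_1(0.54), x_2(0.54)) ≈ (0.6700, -1.6600)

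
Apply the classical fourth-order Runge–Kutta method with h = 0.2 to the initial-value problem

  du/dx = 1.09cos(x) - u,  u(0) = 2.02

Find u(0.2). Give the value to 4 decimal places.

RK4: k1 = f(x_n, u_n); k2 = f(x_n + h/2, u_n + (h/2)·k1); k3 = f(x_n + h/2, u_n + (h/2)·k2); k4 = f(x_n + h, u_n + h·k3); u_{n+1} = u_n + (h/6)·(k1 + 2k2 + 2k3 + k4).
x=0.000000, u=2.020000:
  k1 = f(0.000000, 2.020000) = -0.930000
  k2 = f(0.100000, 1.927000) = -0.842445
  k3 = f(0.100000, 1.935755) = -0.851201
  k4 = f(0.200000, 1.849760) = -0.781487
  u ← 2.020000 + (0.2/6)·(k1 + 2k2 + 2k3 + k4) = 1.850041
u(0.2) ≈ 1.8500

1.8500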